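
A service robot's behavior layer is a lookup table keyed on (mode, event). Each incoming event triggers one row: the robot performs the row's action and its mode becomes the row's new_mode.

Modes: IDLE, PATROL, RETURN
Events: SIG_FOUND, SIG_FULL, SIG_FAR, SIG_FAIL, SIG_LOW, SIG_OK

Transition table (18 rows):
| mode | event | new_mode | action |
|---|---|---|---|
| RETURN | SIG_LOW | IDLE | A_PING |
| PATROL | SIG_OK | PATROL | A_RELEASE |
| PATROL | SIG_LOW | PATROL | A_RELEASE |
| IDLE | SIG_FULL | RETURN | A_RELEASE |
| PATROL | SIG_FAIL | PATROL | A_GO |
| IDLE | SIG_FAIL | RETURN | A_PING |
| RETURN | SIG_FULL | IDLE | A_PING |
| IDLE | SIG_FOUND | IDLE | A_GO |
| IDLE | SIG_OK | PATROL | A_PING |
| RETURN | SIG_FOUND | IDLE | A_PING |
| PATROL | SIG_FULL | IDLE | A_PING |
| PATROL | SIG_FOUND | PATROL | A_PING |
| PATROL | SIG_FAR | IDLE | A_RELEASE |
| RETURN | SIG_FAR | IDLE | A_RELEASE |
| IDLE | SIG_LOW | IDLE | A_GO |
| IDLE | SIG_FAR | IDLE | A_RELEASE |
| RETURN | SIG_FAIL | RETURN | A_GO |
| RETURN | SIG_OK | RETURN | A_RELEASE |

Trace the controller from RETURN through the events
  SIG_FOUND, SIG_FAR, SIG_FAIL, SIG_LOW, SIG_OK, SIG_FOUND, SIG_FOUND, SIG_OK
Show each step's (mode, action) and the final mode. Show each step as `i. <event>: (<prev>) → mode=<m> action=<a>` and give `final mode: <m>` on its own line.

1. SIG_FOUND: (RETURN) → mode=IDLE action=A_PING
2. SIG_FAR: (IDLE) → mode=IDLE action=A_RELEASE
3. SIG_FAIL: (IDLE) → mode=RETURN action=A_PING
4. SIG_LOW: (RETURN) → mode=IDLE action=A_PING
5. SIG_OK: (IDLE) → mode=PATROL action=A_PING
6. SIG_FOUND: (PATROL) → mode=PATROL action=A_PING
7. SIG_FOUND: (PATROL) → mode=PATROL action=A_PING
8. SIG_OK: (PATROL) → mode=PATROL action=A_RELEASE

final mode: PATROL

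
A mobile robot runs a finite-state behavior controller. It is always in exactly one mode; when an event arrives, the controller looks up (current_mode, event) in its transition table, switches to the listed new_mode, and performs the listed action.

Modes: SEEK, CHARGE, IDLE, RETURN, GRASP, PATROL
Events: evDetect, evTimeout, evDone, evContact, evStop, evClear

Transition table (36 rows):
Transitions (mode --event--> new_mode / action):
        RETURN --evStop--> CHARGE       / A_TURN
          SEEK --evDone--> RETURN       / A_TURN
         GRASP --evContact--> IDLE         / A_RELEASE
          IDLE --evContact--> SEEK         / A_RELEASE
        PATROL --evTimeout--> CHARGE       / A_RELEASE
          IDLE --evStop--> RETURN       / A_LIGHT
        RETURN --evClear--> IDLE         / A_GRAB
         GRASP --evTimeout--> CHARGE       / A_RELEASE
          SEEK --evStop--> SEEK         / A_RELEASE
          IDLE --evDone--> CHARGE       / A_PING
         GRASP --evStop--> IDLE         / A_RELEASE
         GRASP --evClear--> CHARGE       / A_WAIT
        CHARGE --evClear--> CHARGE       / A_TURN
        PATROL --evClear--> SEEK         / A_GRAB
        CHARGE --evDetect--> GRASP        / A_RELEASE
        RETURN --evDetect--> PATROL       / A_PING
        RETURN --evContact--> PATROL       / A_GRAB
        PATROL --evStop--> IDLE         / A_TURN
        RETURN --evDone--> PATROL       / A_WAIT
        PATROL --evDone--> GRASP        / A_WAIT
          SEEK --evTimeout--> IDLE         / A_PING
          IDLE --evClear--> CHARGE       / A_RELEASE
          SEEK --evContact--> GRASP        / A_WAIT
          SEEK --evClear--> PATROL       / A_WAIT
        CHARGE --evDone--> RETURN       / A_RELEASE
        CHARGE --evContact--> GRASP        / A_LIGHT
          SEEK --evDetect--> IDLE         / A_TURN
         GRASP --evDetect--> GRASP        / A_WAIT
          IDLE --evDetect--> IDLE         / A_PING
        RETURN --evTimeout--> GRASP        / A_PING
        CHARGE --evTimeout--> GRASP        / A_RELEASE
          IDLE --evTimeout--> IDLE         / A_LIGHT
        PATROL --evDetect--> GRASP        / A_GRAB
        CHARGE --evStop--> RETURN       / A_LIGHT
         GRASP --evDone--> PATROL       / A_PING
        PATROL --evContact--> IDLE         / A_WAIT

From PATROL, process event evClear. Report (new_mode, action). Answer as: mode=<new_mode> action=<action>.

current mode = PATROL; filter table to that mode:
  (PATROL, evTimeout) → (CHARGE, A_RELEASE)
  (PATROL, evClear) → (SEEK, A_GRAB)  ← event matches
  (PATROL, evStop) → (IDLE, A_TURN)
  (PATROL, evDone) → (GRASP, A_WAIT)
  (PATROL, evDetect) → (GRASP, A_GRAB)
  (PATROL, evContact) → (IDLE, A_WAIT)
event = evClear selects (SEEK, A_GRAB)

mode=SEEK action=A_GRAB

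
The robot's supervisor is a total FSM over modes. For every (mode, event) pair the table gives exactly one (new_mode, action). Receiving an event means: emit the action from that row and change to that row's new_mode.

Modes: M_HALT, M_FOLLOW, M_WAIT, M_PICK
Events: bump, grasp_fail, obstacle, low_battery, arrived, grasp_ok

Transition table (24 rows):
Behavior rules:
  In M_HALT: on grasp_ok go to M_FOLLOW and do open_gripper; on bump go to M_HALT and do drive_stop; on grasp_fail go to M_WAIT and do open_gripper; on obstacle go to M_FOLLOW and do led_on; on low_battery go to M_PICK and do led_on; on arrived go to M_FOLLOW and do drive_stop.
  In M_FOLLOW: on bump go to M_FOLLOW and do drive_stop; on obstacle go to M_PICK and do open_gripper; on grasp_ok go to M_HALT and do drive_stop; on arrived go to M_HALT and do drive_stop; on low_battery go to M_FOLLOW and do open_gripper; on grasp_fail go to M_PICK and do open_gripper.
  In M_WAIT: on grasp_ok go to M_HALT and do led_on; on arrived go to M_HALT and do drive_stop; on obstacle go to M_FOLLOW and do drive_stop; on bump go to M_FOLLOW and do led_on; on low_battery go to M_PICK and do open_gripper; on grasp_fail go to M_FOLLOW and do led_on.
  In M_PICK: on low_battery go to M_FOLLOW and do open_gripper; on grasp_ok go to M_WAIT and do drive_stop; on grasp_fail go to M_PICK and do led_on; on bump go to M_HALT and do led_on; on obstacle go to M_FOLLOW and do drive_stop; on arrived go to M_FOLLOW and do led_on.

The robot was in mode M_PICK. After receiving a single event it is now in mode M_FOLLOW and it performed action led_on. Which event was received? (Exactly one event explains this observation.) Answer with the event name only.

try bump: (M_PICK, bump) → (M_HALT, led_on)
try grasp_fail: (M_PICK, grasp_fail) → (M_PICK, led_on)
try obstacle: (M_PICK, obstacle) → (M_FOLLOW, drive_stop)
try low_battery: (M_PICK, low_battery) → (M_FOLLOW, open_gripper)
try arrived: (M_PICK, arrived) → (M_FOLLOW, led_on)  ← matches
try grasp_ok: (M_PICK, grasp_ok) → (M_WAIT, drive_stop)

arrived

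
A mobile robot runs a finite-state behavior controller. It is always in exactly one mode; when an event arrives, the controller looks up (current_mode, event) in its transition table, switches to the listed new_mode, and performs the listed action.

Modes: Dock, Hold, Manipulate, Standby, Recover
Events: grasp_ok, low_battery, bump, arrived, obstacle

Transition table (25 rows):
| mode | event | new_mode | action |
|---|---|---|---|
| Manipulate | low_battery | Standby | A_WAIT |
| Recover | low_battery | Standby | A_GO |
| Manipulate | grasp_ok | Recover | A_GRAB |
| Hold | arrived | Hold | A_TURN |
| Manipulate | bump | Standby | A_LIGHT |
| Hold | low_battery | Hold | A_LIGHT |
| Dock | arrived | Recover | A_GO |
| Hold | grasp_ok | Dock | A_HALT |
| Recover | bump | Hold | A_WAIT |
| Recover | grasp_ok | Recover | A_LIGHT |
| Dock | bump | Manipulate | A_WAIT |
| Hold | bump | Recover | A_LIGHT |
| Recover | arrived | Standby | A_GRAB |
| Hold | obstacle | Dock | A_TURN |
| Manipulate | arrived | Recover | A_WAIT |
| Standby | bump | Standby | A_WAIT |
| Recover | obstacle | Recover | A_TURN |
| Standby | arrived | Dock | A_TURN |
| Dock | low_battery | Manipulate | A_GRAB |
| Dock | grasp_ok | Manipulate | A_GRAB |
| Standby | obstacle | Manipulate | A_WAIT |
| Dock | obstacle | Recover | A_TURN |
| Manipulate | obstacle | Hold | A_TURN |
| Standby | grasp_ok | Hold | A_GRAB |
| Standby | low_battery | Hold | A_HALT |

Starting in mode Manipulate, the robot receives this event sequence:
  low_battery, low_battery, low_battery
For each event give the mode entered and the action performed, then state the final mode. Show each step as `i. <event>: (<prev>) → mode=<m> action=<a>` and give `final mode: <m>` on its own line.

1. low_battery: (Manipulate) → mode=Standby action=A_WAIT
2. low_battery: (Standby) → mode=Hold action=A_HALT
3. low_battery: (Hold) → mode=Hold action=A_LIGHT

final mode: Hold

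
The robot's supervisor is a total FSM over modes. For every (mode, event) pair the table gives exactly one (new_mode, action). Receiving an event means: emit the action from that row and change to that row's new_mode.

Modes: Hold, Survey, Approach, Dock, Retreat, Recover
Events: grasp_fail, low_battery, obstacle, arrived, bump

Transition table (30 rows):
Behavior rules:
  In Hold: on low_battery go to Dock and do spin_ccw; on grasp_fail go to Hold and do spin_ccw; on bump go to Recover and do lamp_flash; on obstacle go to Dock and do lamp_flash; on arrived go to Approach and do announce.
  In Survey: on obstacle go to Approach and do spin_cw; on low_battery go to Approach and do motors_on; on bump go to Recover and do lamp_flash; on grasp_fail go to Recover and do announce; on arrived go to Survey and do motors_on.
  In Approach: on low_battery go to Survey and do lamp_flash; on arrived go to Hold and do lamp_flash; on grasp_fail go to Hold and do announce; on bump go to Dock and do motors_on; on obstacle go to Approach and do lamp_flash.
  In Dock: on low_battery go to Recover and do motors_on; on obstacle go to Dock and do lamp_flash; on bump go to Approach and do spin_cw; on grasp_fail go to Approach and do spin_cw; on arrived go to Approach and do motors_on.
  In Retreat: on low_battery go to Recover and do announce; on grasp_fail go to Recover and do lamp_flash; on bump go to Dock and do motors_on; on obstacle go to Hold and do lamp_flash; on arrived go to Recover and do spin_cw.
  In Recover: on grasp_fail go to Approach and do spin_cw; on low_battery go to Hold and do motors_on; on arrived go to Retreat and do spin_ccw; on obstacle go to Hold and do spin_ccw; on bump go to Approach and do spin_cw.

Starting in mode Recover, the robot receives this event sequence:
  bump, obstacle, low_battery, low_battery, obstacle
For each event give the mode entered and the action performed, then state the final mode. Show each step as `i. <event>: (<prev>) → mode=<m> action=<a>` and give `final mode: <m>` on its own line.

final mode: Approach

1. bump: (Recover) → mode=Approach action=spin_cw
2. obstacle: (Approach) → mode=Approach action=lamp_flash
3. low_battery: (Approach) → mode=Survey action=lamp_flash
4. low_battery: (Survey) → mode=Approach action=motors_on
5. obstacle: (Approach) → mode=Approach action=lamp_flash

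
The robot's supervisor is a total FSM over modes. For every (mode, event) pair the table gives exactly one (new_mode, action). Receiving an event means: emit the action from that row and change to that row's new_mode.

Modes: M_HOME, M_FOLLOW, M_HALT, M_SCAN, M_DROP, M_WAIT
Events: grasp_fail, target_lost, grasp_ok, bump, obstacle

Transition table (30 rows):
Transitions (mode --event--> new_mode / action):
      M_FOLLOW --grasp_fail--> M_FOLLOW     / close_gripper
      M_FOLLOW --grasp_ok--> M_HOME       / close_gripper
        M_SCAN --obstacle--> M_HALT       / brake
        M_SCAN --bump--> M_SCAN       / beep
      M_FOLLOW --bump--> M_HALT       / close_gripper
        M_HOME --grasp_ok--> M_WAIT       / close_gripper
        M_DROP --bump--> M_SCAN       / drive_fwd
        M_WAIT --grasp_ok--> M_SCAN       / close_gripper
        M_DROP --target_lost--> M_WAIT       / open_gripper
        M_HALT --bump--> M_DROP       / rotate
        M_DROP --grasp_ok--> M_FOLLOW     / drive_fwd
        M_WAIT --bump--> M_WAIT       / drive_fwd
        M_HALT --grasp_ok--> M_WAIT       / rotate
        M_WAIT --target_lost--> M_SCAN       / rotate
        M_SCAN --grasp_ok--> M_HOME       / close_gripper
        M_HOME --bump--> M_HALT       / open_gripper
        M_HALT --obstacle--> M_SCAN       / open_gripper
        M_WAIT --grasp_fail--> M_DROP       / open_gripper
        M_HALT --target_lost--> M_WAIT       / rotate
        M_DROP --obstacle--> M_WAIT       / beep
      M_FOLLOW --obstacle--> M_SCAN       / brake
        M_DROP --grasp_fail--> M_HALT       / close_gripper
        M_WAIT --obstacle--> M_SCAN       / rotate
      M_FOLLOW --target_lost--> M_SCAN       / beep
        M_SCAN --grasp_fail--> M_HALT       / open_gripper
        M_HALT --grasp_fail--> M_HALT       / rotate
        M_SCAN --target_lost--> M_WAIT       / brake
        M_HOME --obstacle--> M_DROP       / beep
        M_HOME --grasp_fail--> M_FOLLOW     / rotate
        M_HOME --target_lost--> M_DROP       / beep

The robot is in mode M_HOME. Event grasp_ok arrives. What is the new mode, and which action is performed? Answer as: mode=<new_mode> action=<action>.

mode=M_WAIT action=close_gripper

current mode = M_HOME; filter table to that mode:
  (M_HOME, grasp_ok) → (M_WAIT, close_gripper)  ← event matches
  (M_HOME, bump) → (M_HALT, open_gripper)
  (M_HOME, obstacle) → (M_DROP, beep)
  (M_HOME, grasp_fail) → (M_FOLLOW, rotate)
  (M_HOME, target_lost) → (M_DROP, beep)
event = grasp_ok selects (M_WAIT, close_gripper)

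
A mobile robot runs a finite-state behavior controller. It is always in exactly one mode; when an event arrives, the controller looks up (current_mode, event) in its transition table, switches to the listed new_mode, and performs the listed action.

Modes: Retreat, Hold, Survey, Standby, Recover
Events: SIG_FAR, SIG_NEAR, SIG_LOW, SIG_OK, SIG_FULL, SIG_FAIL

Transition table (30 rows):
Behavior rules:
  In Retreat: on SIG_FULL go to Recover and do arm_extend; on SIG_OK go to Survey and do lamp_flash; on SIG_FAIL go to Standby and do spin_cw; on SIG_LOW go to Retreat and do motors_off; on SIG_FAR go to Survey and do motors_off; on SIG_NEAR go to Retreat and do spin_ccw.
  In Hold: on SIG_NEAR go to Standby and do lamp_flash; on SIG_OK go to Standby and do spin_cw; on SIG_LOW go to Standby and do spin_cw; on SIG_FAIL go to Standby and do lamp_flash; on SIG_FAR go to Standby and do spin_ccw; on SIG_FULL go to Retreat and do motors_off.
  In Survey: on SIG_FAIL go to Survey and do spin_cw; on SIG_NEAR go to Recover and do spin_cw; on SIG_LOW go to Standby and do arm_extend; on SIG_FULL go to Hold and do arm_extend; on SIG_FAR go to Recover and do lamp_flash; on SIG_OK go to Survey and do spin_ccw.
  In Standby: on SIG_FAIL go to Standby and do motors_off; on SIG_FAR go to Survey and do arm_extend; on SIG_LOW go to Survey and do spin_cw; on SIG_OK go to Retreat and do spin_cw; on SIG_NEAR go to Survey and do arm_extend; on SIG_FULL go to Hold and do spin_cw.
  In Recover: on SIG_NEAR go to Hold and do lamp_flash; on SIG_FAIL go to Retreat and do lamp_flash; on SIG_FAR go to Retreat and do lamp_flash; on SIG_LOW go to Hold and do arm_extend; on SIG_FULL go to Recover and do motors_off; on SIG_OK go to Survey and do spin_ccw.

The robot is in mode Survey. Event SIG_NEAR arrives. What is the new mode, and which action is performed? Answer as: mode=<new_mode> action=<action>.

mode=Recover action=spin_cw

current mode = Survey; filter table to that mode:
  (Survey, SIG_FAIL) → (Survey, spin_cw)
  (Survey, SIG_NEAR) → (Recover, spin_cw)  ← event matches
  (Survey, SIG_LOW) → (Standby, arm_extend)
  (Survey, SIG_FULL) → (Hold, arm_extend)
  (Survey, SIG_FAR) → (Recover, lamp_flash)
  (Survey, SIG_OK) → (Survey, spin_ccw)
event = SIG_NEAR selects (Recover, spin_cw)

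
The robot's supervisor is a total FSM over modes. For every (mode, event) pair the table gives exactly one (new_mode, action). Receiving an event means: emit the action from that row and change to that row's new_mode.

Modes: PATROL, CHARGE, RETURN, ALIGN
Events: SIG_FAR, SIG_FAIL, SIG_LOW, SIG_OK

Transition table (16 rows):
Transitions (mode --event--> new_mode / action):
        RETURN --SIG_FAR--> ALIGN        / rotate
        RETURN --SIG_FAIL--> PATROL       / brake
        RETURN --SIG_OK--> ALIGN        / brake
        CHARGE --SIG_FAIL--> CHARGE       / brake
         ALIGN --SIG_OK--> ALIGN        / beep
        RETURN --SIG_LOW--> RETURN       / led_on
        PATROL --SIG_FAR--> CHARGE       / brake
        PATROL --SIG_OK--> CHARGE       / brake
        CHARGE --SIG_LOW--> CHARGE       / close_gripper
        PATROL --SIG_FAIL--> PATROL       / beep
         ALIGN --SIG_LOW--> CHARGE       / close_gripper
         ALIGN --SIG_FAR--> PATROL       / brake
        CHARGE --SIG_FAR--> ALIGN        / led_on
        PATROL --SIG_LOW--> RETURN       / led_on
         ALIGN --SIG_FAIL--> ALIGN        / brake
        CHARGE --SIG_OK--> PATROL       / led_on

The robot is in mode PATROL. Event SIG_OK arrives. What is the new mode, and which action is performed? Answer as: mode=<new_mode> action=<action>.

mode=CHARGE action=brake

current mode = PATROL; filter table to that mode:
  (PATROL, SIG_FAR) → (CHARGE, brake)
  (PATROL, SIG_OK) → (CHARGE, brake)  ← event matches
  (PATROL, SIG_FAIL) → (PATROL, beep)
  (PATROL, SIG_LOW) → (RETURN, led_on)
event = SIG_OK selects (CHARGE, brake)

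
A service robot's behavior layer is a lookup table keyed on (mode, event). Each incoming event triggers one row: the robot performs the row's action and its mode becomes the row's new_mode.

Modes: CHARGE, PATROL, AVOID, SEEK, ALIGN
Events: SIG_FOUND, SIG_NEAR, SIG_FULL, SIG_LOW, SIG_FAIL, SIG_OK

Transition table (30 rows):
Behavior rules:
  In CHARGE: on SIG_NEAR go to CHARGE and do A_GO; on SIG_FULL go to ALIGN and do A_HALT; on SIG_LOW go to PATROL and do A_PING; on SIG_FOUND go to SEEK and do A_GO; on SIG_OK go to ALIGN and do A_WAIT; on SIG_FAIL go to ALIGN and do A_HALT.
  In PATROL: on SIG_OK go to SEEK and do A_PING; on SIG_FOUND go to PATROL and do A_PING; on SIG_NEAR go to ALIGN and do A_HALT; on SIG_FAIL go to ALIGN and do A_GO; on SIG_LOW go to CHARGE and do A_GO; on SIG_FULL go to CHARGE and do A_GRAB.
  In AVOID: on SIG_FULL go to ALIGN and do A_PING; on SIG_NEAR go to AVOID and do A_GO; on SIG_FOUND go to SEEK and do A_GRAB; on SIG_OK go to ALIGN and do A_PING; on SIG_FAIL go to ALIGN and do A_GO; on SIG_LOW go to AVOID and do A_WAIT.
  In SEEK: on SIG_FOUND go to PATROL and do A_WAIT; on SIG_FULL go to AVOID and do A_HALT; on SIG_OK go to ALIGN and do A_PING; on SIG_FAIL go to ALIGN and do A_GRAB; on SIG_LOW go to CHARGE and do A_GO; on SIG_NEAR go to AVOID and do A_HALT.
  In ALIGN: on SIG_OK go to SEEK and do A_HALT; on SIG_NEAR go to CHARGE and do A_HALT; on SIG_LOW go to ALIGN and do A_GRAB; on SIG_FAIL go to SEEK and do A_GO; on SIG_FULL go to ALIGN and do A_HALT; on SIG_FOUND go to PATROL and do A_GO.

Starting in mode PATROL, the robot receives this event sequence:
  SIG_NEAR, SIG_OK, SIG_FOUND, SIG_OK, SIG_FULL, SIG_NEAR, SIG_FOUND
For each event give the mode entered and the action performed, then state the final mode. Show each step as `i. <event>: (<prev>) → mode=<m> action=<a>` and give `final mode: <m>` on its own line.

1. SIG_NEAR: (PATROL) → mode=ALIGN action=A_HALT
2. SIG_OK: (ALIGN) → mode=SEEK action=A_HALT
3. SIG_FOUND: (SEEK) → mode=PATROL action=A_WAIT
4. SIG_OK: (PATROL) → mode=SEEK action=A_PING
5. SIG_FULL: (SEEK) → mode=AVOID action=A_HALT
6. SIG_NEAR: (AVOID) → mode=AVOID action=A_GO
7. SIG_FOUND: (AVOID) → mode=SEEK action=A_GRAB

final mode: SEEK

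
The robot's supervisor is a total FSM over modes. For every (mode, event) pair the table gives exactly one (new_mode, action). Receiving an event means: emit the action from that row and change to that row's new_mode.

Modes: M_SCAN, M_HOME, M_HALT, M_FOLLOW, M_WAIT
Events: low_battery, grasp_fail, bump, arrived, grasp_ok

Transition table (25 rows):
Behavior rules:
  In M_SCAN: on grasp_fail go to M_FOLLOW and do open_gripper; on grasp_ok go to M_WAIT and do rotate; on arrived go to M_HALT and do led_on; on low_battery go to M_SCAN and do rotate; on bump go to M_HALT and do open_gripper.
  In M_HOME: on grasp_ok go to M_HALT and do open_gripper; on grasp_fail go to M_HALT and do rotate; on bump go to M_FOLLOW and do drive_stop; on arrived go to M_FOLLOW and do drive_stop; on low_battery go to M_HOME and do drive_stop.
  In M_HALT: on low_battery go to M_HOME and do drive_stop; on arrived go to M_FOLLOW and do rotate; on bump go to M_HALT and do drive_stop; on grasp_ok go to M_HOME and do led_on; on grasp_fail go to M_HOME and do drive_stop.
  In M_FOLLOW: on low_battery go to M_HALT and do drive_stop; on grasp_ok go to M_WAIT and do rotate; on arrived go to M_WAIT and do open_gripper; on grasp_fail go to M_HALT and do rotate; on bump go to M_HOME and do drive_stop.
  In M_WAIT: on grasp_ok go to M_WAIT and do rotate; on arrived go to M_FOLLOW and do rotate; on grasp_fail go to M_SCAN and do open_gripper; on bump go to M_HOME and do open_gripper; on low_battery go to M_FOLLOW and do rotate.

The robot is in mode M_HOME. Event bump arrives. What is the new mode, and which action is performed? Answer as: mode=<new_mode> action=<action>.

mode=M_FOLLOW action=drive_stop

current mode = M_HOME; filter table to that mode:
  (M_HOME, grasp_ok) → (M_HALT, open_gripper)
  (M_HOME, grasp_fail) → (M_HALT, rotate)
  (M_HOME, bump) → (M_FOLLOW, drive_stop)  ← event matches
  (M_HOME, arrived) → (M_FOLLOW, drive_stop)
  (M_HOME, low_battery) → (M_HOME, drive_stop)
event = bump selects (M_FOLLOW, drive_stop)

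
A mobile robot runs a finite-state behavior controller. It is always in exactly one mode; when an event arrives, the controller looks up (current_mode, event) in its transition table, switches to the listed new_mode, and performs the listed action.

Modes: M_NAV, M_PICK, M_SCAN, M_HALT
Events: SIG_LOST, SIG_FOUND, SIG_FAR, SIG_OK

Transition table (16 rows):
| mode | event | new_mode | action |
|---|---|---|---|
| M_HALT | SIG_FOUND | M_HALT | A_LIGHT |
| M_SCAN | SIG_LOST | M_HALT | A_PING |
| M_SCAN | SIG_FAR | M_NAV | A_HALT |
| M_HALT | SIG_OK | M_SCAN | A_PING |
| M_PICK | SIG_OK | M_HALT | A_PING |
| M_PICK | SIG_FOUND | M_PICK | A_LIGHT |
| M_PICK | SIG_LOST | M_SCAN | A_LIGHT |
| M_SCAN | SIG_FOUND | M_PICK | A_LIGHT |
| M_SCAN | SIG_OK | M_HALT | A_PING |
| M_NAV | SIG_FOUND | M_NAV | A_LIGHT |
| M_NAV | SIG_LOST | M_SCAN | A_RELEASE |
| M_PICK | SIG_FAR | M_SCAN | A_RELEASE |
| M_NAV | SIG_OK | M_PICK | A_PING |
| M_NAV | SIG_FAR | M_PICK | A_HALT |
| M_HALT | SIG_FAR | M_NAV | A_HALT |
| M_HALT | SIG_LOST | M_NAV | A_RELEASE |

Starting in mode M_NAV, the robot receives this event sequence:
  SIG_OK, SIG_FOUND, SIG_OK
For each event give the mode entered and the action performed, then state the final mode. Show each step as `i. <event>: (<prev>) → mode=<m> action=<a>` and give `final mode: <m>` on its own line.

final mode: M_HALT

1. SIG_OK: (M_NAV) → mode=M_PICK action=A_PING
2. SIG_FOUND: (M_PICK) → mode=M_PICK action=A_LIGHT
3. SIG_OK: (M_PICK) → mode=M_HALT action=A_PING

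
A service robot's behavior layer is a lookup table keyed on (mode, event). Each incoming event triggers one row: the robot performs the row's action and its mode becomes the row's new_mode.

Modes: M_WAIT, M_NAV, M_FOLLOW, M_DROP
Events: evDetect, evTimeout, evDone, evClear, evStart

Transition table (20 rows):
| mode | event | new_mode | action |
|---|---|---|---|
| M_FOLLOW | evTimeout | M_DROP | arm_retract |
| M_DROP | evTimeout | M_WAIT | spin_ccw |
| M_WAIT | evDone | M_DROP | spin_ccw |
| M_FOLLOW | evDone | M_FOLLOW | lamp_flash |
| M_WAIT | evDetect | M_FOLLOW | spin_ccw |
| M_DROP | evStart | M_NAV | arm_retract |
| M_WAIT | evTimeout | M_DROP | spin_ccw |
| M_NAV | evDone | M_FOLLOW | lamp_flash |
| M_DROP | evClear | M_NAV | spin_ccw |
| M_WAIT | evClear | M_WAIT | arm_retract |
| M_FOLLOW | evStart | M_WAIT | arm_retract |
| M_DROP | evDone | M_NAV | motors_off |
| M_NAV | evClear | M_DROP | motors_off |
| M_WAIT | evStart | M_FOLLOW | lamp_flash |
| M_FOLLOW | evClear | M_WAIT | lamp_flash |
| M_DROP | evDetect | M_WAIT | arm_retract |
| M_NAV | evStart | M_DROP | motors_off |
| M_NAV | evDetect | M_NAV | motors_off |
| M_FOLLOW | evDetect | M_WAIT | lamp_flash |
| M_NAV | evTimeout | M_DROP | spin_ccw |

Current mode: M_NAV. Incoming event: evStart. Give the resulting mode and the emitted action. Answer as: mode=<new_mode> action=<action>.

current mode = M_NAV; filter table to that mode:
  (M_NAV, evDone) → (M_FOLLOW, lamp_flash)
  (M_NAV, evClear) → (M_DROP, motors_off)
  (M_NAV, evStart) → (M_DROP, motors_off)  ← event matches
  (M_NAV, evDetect) → (M_NAV, motors_off)
  (M_NAV, evTimeout) → (M_DROP, spin_ccw)
event = evStart selects (M_DROP, motors_off)

mode=M_DROP action=motors_off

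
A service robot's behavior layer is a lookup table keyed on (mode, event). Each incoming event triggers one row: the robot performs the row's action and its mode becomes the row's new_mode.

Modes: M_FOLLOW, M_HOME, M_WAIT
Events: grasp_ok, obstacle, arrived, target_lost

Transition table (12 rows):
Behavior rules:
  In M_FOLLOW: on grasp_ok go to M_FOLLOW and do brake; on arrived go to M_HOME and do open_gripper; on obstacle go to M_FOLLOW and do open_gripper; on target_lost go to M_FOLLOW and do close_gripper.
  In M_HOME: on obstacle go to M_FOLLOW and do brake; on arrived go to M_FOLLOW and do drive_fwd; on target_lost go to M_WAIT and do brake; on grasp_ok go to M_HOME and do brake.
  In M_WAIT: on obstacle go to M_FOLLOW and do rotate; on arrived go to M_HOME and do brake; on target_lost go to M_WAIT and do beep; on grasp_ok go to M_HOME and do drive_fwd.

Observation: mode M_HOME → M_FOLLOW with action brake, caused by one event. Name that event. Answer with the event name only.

try grasp_ok: (M_HOME, grasp_ok) → (M_HOME, brake)
try obstacle: (M_HOME, obstacle) → (M_FOLLOW, brake)  ← matches
try arrived: (M_HOME, arrived) → (M_FOLLOW, drive_fwd)
try target_lost: (M_HOME, target_lost) → (M_WAIT, brake)

obstacle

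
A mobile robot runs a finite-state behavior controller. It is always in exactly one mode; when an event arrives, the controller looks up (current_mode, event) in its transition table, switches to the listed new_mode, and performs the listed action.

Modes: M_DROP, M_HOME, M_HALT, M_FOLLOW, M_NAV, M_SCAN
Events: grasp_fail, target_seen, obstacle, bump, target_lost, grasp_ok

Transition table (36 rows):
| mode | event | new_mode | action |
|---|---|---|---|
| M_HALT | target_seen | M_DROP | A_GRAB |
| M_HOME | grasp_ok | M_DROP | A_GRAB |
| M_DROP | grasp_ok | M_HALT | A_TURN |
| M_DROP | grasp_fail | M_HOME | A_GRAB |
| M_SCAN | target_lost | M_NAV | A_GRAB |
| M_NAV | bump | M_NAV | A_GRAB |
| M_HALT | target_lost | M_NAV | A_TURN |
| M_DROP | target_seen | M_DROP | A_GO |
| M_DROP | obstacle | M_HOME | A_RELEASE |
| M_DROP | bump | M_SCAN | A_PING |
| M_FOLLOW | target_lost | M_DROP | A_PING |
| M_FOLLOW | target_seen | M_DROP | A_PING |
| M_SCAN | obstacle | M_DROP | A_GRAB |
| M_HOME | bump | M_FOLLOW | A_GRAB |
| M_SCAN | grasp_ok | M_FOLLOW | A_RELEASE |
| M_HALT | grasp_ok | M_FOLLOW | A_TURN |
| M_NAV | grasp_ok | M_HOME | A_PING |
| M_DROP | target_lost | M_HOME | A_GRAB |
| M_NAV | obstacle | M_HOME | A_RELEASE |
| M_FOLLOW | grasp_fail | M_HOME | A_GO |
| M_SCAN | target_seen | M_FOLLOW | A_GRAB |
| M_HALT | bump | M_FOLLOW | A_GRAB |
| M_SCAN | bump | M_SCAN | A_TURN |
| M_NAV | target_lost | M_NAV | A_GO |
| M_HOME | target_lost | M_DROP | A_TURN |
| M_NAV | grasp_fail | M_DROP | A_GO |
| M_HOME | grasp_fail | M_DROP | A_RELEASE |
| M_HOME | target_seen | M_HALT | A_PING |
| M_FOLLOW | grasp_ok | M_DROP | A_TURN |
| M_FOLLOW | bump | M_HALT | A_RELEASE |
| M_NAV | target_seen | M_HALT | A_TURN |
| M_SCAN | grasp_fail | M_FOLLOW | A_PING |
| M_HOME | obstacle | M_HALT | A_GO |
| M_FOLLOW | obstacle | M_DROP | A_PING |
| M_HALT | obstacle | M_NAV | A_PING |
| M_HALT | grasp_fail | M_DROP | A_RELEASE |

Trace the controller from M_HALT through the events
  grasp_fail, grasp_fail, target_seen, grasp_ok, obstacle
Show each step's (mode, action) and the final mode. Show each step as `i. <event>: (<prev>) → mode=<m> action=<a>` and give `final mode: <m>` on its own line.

1. grasp_fail: (M_HALT) → mode=M_DROP action=A_RELEASE
2. grasp_fail: (M_DROP) → mode=M_HOME action=A_GRAB
3. target_seen: (M_HOME) → mode=M_HALT action=A_PING
4. grasp_ok: (M_HALT) → mode=M_FOLLOW action=A_TURN
5. obstacle: (M_FOLLOW) → mode=M_DROP action=A_PING

final mode: M_DROP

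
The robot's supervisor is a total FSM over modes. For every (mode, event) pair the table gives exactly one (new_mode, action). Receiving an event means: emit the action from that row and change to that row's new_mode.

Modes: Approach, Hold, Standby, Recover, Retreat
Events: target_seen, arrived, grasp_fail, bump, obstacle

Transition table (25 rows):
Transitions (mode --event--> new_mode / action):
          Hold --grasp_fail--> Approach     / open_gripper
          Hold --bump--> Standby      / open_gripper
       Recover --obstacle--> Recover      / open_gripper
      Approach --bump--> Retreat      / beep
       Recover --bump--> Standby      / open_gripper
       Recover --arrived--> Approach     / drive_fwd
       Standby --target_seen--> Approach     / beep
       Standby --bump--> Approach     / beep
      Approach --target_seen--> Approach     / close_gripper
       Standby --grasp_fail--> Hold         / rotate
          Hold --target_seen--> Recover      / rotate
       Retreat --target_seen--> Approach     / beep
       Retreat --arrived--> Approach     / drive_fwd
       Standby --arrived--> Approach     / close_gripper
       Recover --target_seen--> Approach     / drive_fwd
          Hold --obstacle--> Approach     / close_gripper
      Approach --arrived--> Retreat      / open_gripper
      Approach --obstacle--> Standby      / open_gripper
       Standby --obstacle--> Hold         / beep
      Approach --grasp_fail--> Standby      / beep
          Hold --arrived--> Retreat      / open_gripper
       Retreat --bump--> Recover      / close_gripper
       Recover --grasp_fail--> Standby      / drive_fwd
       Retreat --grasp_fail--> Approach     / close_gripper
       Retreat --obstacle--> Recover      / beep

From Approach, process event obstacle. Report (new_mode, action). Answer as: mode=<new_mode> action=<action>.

current mode = Approach; filter table to that mode:
  (Approach, bump) → (Retreat, beep)
  (Approach, target_seen) → (Approach, close_gripper)
  (Approach, arrived) → (Retreat, open_gripper)
  (Approach, obstacle) → (Standby, open_gripper)  ← event matches
  (Approach, grasp_fail) → (Standby, beep)
event = obstacle selects (Standby, open_gripper)

mode=Standby action=open_gripper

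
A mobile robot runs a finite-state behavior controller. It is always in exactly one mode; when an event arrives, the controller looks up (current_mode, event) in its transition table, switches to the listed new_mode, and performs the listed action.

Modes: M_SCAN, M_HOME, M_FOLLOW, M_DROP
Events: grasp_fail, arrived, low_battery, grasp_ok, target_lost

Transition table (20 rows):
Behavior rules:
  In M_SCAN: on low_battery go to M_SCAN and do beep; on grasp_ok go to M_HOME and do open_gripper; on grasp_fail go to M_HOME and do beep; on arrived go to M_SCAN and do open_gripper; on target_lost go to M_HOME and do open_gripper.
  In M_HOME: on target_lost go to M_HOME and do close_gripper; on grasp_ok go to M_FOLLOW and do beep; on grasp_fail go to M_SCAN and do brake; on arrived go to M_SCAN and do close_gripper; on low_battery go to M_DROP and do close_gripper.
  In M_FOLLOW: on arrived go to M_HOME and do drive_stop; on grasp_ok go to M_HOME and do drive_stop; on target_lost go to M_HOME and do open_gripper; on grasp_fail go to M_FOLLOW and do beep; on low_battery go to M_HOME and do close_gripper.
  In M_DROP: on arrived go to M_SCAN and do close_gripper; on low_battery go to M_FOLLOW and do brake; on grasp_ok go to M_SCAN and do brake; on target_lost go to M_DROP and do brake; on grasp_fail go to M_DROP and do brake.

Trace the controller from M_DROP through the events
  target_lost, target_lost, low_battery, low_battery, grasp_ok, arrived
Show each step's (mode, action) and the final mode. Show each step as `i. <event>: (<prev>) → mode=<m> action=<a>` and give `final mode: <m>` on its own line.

final mode: M_HOME

1. target_lost: (M_DROP) → mode=M_DROP action=brake
2. target_lost: (M_DROP) → mode=M_DROP action=brake
3. low_battery: (M_DROP) → mode=M_FOLLOW action=brake
4. low_battery: (M_FOLLOW) → mode=M_HOME action=close_gripper
5. grasp_ok: (M_HOME) → mode=M_FOLLOW action=beep
6. arrived: (M_FOLLOW) → mode=M_HOME action=drive_stop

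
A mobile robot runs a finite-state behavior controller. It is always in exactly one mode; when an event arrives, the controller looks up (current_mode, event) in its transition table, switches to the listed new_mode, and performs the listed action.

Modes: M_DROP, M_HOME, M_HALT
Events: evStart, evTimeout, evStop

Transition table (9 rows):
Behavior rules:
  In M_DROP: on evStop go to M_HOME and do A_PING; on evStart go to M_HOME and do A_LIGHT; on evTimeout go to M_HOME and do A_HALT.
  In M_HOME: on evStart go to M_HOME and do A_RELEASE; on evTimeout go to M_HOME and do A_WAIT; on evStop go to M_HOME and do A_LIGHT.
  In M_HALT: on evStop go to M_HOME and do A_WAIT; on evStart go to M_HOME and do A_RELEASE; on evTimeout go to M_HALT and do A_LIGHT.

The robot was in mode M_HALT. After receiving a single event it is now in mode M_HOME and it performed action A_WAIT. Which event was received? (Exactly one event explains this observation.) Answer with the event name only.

evStop

try evStart: (M_HALT, evStart) → (M_HOME, A_RELEASE)
try evTimeout: (M_HALT, evTimeout) → (M_HALT, A_LIGHT)
try evStop: (M_HALT, evStop) → (M_HOME, A_WAIT)  ← matches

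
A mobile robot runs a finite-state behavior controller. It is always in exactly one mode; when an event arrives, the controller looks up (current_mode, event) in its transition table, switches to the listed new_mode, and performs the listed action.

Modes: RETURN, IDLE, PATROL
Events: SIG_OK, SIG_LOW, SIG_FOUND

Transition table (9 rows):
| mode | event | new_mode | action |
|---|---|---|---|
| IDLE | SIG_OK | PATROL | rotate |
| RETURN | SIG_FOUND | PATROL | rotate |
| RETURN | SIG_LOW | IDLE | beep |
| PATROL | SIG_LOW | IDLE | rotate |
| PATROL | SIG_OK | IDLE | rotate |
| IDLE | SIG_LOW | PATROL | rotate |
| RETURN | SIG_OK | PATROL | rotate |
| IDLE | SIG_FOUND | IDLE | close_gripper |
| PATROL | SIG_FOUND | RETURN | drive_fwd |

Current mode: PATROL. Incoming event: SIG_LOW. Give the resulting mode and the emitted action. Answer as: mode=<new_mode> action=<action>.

mode=IDLE action=rotate

current mode = PATROL; filter table to that mode:
  (PATROL, SIG_LOW) → (IDLE, rotate)  ← event matches
  (PATROL, SIG_OK) → (IDLE, rotate)
  (PATROL, SIG_FOUND) → (RETURN, drive_fwd)
event = SIG_LOW selects (IDLE, rotate)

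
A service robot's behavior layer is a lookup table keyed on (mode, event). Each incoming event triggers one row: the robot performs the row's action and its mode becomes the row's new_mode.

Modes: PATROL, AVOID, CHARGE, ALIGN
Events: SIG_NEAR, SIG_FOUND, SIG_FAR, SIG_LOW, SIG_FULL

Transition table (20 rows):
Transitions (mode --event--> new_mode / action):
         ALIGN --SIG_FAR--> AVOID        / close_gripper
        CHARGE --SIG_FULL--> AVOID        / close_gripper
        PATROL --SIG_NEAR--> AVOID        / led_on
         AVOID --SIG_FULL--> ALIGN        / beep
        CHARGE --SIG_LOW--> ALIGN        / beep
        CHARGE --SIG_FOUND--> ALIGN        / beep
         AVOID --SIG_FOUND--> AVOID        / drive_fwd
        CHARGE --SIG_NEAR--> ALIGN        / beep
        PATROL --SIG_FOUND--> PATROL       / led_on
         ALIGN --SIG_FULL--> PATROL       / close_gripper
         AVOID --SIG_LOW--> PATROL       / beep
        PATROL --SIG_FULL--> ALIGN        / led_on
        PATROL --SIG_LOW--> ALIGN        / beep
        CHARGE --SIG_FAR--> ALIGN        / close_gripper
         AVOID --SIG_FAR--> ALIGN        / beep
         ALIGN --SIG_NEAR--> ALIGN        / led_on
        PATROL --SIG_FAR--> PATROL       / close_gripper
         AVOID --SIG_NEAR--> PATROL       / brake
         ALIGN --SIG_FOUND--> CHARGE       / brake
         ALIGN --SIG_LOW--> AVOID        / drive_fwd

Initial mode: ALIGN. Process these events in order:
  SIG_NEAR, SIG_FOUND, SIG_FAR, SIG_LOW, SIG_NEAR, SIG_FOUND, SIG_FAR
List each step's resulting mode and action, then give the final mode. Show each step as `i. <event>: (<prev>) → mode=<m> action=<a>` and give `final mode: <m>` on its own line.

final mode: PATROL

1. SIG_NEAR: (ALIGN) → mode=ALIGN action=led_on
2. SIG_FOUND: (ALIGN) → mode=CHARGE action=brake
3. SIG_FAR: (CHARGE) → mode=ALIGN action=close_gripper
4. SIG_LOW: (ALIGN) → mode=AVOID action=drive_fwd
5. SIG_NEAR: (AVOID) → mode=PATROL action=brake
6. SIG_FOUND: (PATROL) → mode=PATROL action=led_on
7. SIG_FAR: (PATROL) → mode=PATROL action=close_gripper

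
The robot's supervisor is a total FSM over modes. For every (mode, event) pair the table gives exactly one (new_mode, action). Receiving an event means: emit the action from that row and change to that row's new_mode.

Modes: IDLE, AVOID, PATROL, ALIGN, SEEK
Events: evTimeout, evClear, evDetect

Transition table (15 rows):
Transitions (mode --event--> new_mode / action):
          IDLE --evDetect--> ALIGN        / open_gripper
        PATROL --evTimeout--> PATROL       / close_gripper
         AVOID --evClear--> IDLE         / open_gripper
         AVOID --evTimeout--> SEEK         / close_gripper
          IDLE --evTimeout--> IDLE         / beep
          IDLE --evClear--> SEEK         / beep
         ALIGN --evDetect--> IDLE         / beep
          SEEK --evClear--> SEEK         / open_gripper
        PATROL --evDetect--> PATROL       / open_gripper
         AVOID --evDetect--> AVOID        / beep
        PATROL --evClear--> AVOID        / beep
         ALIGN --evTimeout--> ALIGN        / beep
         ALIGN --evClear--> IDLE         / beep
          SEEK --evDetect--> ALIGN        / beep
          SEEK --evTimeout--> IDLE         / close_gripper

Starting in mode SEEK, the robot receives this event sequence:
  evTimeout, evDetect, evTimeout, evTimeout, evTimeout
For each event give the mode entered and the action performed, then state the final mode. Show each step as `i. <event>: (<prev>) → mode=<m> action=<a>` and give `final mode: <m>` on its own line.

1. evTimeout: (SEEK) → mode=IDLE action=close_gripper
2. evDetect: (IDLE) → mode=ALIGN action=open_gripper
3. evTimeout: (ALIGN) → mode=ALIGN action=beep
4. evTimeout: (ALIGN) → mode=ALIGN action=beep
5. evTimeout: (ALIGN) → mode=ALIGN action=beep

final mode: ALIGN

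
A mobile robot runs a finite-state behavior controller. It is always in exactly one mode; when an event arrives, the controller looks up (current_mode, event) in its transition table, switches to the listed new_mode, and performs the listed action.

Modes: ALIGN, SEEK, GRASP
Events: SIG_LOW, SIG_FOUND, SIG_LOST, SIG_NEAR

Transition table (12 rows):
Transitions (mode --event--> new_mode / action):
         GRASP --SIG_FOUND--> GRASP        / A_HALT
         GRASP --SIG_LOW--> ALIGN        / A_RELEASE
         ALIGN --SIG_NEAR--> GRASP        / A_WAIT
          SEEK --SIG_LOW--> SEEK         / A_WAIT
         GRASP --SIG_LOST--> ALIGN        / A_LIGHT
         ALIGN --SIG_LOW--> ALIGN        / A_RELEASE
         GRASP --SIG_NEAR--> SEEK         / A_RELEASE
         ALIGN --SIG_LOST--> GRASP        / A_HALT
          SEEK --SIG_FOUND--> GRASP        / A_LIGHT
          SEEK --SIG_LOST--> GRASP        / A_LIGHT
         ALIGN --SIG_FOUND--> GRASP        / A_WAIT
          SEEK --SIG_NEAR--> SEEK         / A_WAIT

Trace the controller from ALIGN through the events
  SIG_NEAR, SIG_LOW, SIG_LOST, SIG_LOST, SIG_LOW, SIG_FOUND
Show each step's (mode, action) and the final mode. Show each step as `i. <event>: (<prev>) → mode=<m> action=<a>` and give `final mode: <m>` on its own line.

final mode: GRASP

1. SIG_NEAR: (ALIGN) → mode=GRASP action=A_WAIT
2. SIG_LOW: (GRASP) → mode=ALIGN action=A_RELEASE
3. SIG_LOST: (ALIGN) → mode=GRASP action=A_HALT
4. SIG_LOST: (GRASP) → mode=ALIGN action=A_LIGHT
5. SIG_LOW: (ALIGN) → mode=ALIGN action=A_RELEASE
6. SIG_FOUND: (ALIGN) → mode=GRASP action=A_WAIT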